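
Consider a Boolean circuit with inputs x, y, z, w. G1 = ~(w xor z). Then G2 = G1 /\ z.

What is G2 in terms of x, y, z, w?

(~(w xor z)) /\ z

G1 = ~(w xor z)
G2 = G1 /\ z = (~(w xor z)) /\ z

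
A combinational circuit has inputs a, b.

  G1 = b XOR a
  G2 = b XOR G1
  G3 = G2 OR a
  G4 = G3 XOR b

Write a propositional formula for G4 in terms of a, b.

G1 = b XOR a
G2 = b XOR G1 = b XOR (b XOR a)
G3 = G2 OR a = (b XOR (b XOR a)) OR a
G4 = G3 XOR b = ((b XOR (b XOR a)) OR a) XOR b

((b XOR (b XOR a)) OR a) XOR b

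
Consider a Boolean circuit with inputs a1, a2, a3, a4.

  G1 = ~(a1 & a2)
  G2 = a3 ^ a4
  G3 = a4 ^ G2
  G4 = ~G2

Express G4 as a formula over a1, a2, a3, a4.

~(a3 ^ a4)

G2 = a3 ^ a4
G4 = ~G2 = ~(a3 ^ a4)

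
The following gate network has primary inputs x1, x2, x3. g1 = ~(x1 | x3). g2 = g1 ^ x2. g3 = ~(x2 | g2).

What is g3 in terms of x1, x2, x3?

~(x2 | ((~(x1 | x3)) ^ x2))

g1 = ~(x1 | x3)
g2 = g1 ^ x2 = (~(x1 | x3)) ^ x2
g3 = ~(x2 | g2) = ~(x2 | ((~(x1 | x3)) ^ x2))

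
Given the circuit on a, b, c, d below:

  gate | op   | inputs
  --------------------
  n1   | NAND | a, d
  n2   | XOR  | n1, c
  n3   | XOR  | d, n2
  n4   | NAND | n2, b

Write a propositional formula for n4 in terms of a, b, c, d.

n1 = a NAND d
n2 = n1 XOR c = (a NAND d) XOR c
n4 = n2 NAND b = ((a NAND d) XOR c) NAND b

((a NAND d) XOR c) NAND b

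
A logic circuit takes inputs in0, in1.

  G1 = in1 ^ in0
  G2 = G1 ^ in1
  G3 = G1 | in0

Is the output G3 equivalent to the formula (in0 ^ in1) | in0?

Yes

G1 = in1 ^ in0
G3 = G1 | in0 = (in1 ^ in0) | in0
At in0=0, in1=0: circuit gives 0, formula gives 0.
At in0=0, in1=1: circuit gives 1, formula gives 1.
Agrees on all 4 inputs.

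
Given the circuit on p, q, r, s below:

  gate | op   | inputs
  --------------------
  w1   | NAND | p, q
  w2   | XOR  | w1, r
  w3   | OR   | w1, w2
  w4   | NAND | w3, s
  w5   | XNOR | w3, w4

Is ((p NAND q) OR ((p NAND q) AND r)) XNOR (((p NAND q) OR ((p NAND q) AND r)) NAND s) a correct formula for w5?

No

w1 = p NAND q
w2 = w1 XOR r = (p NAND q) XOR r
w3 = w1 OR w2 = (p NAND q) OR ((p NAND q) XOR r)
w4 = w3 NAND s = ((p NAND q) OR ((p NAND q) XOR r)) NAND s
w5 = w3 XNOR w4 = ((p NAND q) OR ((p NAND q) XOR r)) XNOR (((p NAND q) OR ((p NAND q) XOR r)) NAND s)
At p=1, q=1, r=1, s=0: circuit gives 1, formula gives 0.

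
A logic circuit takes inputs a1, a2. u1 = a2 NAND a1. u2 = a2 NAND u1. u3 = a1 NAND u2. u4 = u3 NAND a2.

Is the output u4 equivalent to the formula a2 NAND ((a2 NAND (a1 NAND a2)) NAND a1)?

Yes

u1 = a2 NAND a1
u2 = a2 NAND u1 = a2 NAND (a2 NAND a1)
u3 = a1 NAND u2 = a1 NAND (a2 NAND (a2 NAND a1))
u4 = u3 NAND a2 = (a1 NAND (a2 NAND (a2 NAND a1))) NAND a2
At a1=0, a2=1: circuit gives 0, formula gives 0.
At a1=0, a2=0: circuit gives 1, formula gives 1.
Agrees on all 4 inputs.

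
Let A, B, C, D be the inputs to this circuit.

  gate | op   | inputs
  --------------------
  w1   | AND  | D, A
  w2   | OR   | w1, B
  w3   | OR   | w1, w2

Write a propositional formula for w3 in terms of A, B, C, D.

w1 = D AND A
w2 = w1 OR B = (D AND A) OR B
w3 = w1 OR w2 = (D AND A) OR ((D AND A) OR B)

(D AND A) OR ((D AND A) OR B)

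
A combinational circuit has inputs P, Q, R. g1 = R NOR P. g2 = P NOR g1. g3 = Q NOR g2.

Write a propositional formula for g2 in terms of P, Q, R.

g1 = R NOR P
g2 = P NOR g1 = P NOR (R NOR P)

P NOR (R NOR P)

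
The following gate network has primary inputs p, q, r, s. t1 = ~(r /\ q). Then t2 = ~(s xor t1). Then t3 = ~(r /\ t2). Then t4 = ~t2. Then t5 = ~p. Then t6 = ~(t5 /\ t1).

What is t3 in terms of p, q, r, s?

t1 = ~(r /\ q)
t2 = ~(s xor t1) = ~(s xor (~(r /\ q)))
t3 = ~(r /\ t2) = ~(r /\ (~(s xor (~(r /\ q)))))

~(r /\ (~(s xor (~(r /\ q)))))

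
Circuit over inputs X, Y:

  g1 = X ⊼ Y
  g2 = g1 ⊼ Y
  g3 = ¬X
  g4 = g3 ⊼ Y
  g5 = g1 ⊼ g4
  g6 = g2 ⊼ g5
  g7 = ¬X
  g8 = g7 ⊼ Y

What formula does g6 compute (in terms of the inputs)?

((X ⊼ Y) ⊼ Y) ⊼ ((X ⊼ Y) ⊼ (¬X ⊼ Y))

g1 = X ⊼ Y
g2 = g1 ⊼ Y = (X ⊼ Y) ⊼ Y
g3 = ¬X
g4 = g3 ⊼ Y = ¬X ⊼ Y
g5 = g1 ⊼ g4 = (X ⊼ Y) ⊼ (¬X ⊼ Y)
g6 = g2 ⊼ g5 = ((X ⊼ Y) ⊼ Y) ⊼ ((X ⊼ Y) ⊼ (¬X ⊼ Y))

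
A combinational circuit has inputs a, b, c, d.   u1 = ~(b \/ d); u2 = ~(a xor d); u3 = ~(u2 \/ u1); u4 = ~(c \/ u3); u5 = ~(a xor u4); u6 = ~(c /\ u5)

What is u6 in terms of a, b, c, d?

u1 = ~(b \/ d)
u2 = ~(a xor d)
u3 = ~(u2 \/ u1) = ~((~(a xor d)) \/ (~(b \/ d)))
u4 = ~(c \/ u3) = ~(c \/ (~((~(a xor d)) \/ (~(b \/ d)))))
u5 = ~(a xor u4) = ~(a xor (~(c \/ (~((~(a xor d)) \/ (~(b \/ d)))))))
u6 = ~(c /\ u5) = ~(c /\ (~(a xor (~(c \/ (~((~(a xor d)) \/ (~(b \/ d)))))))))

~(c /\ (~(a xor (~(c \/ (~((~(a xor d)) \/ (~(b \/ d)))))))))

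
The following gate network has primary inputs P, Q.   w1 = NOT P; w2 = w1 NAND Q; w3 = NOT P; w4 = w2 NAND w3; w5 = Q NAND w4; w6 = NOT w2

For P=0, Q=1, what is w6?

1

w1 = NOT 0 = 1
w2 = 1 NAND 1 = 0
w6 = NOT 0 = 1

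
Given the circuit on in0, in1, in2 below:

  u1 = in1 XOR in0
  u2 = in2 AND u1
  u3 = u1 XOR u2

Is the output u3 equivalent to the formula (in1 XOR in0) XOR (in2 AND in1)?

u1 = in1 XOR in0
u2 = in2 AND u1 = in2 AND (in1 XOR in0)
u3 = u1 XOR u2 = (in1 XOR in0) XOR (in2 AND (in1 XOR in0))
At in0=1, in1=0, in2=1: circuit gives 0, formula gives 1.

No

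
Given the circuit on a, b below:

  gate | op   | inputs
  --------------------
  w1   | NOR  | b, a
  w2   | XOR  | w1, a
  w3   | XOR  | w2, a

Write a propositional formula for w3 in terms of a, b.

w1 = b NOR a
w2 = w1 XOR a = (b NOR a) XOR a
w3 = w2 XOR a = ((b NOR a) XOR a) XOR a

((b NOR a) XOR a) XOR a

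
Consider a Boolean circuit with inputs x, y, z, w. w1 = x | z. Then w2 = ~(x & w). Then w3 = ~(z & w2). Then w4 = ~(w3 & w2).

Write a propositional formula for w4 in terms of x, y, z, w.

~((~(z & (~(x & w)))) & (~(x & w)))

w2 = ~(x & w)
w3 = ~(z & w2) = ~(z & (~(x & w)))
w4 = ~(w3 & w2) = ~((~(z & (~(x & w)))) & (~(x & w)))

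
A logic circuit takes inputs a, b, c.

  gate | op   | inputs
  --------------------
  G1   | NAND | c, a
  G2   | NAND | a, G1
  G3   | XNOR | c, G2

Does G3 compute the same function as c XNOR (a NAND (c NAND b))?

No

G1 = c NAND a
G2 = a NAND G1 = a NAND (c NAND a)
G3 = c XNOR G2 = c XNOR (a NAND (c NAND a))
At a=1, b=0, c=1: circuit gives 1, formula gives 0.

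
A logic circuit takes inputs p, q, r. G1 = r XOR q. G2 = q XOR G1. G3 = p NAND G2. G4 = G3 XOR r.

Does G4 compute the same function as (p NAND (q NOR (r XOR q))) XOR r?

G1 = r XOR q
G2 = q XOR G1 = q XOR (r XOR q)
G3 = p NAND G2 = p NAND (q XOR (r XOR q))
G4 = G3 XOR r = (p NAND (q XOR (r XOR q))) XOR r
At p=1, q=0, r=0: circuit gives 1, formula gives 0.

No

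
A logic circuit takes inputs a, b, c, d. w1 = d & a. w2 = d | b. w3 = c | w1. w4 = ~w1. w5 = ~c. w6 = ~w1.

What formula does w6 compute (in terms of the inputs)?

~(d & a)

w1 = d & a
w6 = ~w1 = ~(d & a)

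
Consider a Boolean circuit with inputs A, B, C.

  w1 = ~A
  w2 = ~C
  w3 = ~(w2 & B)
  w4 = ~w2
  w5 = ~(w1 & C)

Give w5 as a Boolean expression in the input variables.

~(~A & C)

w1 = ~A
w5 = ~(w1 & C) = ~(~A & C)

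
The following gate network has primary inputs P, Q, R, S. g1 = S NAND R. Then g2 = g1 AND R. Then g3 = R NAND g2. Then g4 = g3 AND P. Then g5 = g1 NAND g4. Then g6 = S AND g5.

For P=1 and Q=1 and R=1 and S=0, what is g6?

g1 = 0 NAND 1 = 1
g2 = 1 AND 1 = 1
g3 = 1 NAND 1 = 0
g4 = 0 AND 1 = 0
g5 = 1 NAND 0 = 1
g6 = 0 AND 1 = 0

0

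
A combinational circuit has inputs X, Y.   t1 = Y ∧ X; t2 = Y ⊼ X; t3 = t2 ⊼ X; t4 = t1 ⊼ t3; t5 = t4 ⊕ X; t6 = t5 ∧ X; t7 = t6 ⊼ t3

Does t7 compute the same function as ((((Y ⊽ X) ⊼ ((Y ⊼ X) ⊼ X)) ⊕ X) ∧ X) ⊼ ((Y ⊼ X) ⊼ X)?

t1 = Y ∧ X
t2 = Y ⊼ X
t3 = t2 ⊼ X = (Y ⊼ X) ⊼ X
t4 = t1 ⊼ t3 = (Y ∧ X) ⊼ ((Y ⊼ X) ⊼ X)
t5 = t4 ⊕ X = ((Y ∧ X) ⊼ ((Y ⊼ X) ⊼ X)) ⊕ X
t6 = t5 ∧ X = (((Y ∧ X) ⊼ ((Y ⊼ X) ⊼ X)) ⊕ X) ∧ X
t7 = t6 ⊼ t3 = ((((Y ∧ X) ⊼ ((Y ⊼ X) ⊼ X)) ⊕ X) ∧ X) ⊼ ((Y ⊼ X) ⊼ X)
At X=1, Y=1: circuit gives 0, formula gives 1.

No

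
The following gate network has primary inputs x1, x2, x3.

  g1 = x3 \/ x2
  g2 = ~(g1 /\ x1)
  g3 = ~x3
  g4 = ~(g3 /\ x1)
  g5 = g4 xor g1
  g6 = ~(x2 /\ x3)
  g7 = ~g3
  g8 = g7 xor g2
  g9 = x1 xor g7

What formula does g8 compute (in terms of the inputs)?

g1 = x3 \/ x2
g2 = ~(g1 /\ x1) = ~((x3 \/ x2) /\ x1)
g3 = ~x3
g7 = ~g3 = ~~x3
g8 = g7 xor g2 = ~~x3 xor (~((x3 \/ x2) /\ x1))

~~x3 xor (~((x3 \/ x2) /\ x1))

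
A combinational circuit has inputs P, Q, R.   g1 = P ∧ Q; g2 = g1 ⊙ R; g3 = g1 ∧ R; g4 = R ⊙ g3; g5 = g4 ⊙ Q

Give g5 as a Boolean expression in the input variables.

(R ⊙ ((P ∧ Q) ∧ R)) ⊙ Q

g1 = P ∧ Q
g3 = g1 ∧ R = (P ∧ Q) ∧ R
g4 = R ⊙ g3 = R ⊙ ((P ∧ Q) ∧ R)
g5 = g4 ⊙ Q = (R ⊙ ((P ∧ Q) ∧ R)) ⊙ Q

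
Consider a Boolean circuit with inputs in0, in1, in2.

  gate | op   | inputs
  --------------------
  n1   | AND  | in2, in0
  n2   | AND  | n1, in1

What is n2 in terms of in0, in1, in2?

n1 = in2 AND in0
n2 = n1 AND in1 = (in2 AND in0) AND in1

(in2 AND in0) AND in1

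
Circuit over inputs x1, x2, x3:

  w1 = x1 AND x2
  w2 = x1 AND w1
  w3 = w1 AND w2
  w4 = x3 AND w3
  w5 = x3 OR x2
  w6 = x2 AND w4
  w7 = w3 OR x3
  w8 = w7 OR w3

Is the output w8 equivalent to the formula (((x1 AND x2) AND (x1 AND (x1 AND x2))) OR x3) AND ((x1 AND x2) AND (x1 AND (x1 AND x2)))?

No

w1 = x1 AND x2
w2 = x1 AND w1 = x1 AND (x1 AND x2)
w3 = w1 AND w2 = (x1 AND x2) AND (x1 AND (x1 AND x2))
w7 = w3 OR x3 = ((x1 AND x2) AND (x1 AND (x1 AND x2))) OR x3
w8 = w7 OR w3 = (((x1 AND x2) AND (x1 AND (x1 AND x2))) OR x3) OR ((x1 AND x2) AND (x1 AND (x1 AND x2)))
At x1=0, x2=0, x3=1: circuit gives 1, formula gives 0.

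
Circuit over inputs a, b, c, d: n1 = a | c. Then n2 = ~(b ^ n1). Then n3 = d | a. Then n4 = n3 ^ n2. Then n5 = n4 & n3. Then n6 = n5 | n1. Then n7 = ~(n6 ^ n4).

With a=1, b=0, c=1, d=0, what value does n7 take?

n1 = 1 | 1 = 1
n2 = ~(0 ^ 1) = 0
n3 = 0 | 1 = 1
n4 = 1 ^ 0 = 1
n5 = 1 & 1 = 1
n6 = 1 | 1 = 1
n7 = ~(1 ^ 1) = 1

1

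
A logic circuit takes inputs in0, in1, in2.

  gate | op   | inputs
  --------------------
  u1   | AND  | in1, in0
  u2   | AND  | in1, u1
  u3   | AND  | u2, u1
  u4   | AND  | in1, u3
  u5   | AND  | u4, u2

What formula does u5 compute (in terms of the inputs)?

u1 = in1 AND in0
u2 = in1 AND u1 = in1 AND (in1 AND in0)
u3 = u2 AND u1 = (in1 AND (in1 AND in0)) AND (in1 AND in0)
u4 = in1 AND u3 = in1 AND ((in1 AND (in1 AND in0)) AND (in1 AND in0))
u5 = u4 AND u2 = (in1 AND ((in1 AND (in1 AND in0)) AND (in1 AND in0))) AND (in1 AND (in1 AND in0))

(in1 AND ((in1 AND (in1 AND in0)) AND (in1 AND in0))) AND (in1 AND (in1 AND in0))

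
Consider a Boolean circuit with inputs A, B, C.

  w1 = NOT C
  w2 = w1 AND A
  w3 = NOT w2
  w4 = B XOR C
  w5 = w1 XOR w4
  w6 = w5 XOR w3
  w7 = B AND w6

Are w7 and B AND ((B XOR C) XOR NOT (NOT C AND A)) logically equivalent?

No

w1 = NOT C
w2 = w1 AND A = NOT C AND A
w3 = NOT w2 = NOT (NOT C AND A)
w4 = B XOR C
w5 = w1 XOR w4 = NOT C XOR (B XOR C)
w6 = w5 XOR w3 = (NOT C XOR (B XOR C)) XOR NOT (NOT C AND A)
w7 = B AND w6 = B AND ((NOT C XOR (B XOR C)) XOR NOT (NOT C AND A))
At A=0, B=1, C=0: circuit gives 1, formula gives 0.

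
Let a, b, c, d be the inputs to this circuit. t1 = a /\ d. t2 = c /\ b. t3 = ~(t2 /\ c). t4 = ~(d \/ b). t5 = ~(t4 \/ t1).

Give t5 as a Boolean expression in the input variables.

~((~(d \/ b)) \/ (a /\ d))

t1 = a /\ d
t4 = ~(d \/ b)
t5 = ~(t4 \/ t1) = ~((~(d \/ b)) \/ (a /\ d))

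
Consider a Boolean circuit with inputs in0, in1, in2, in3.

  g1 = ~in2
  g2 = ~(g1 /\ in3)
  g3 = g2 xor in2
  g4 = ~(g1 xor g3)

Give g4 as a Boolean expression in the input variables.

~(~in2 xor ((~(~in2 /\ in3)) xor in2))

g1 = ~in2
g2 = ~(g1 /\ in3) = ~(~in2 /\ in3)
g3 = g2 xor in2 = (~(~in2 /\ in3)) xor in2
g4 = ~(g1 xor g3) = ~(~in2 xor ((~(~in2 /\ in3)) xor in2))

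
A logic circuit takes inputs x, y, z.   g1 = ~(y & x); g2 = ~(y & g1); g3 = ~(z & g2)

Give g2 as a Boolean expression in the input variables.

g1 = ~(y & x)
g2 = ~(y & g1) = ~(y & (~(y & x)))

~(y & (~(y & x)))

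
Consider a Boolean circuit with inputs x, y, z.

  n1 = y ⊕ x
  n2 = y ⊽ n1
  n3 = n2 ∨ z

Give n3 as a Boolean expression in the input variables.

(y ⊽ (y ⊕ x)) ∨ z

n1 = y ⊕ x
n2 = y ⊽ n1 = y ⊽ (y ⊕ x)
n3 = n2 ∨ z = (y ⊽ (y ⊕ x)) ∨ z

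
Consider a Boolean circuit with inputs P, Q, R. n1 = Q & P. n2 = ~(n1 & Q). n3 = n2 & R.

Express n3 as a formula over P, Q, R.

n1 = Q & P
n2 = ~(n1 & Q) = ~((Q & P) & Q)
n3 = n2 & R = (~((Q & P) & Q)) & R

(~((Q & P) & Q)) & R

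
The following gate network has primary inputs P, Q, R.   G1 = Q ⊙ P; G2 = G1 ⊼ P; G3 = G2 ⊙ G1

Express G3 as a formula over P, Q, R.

G1 = Q ⊙ P
G2 = G1 ⊼ P = (Q ⊙ P) ⊼ P
G3 = G2 ⊙ G1 = ((Q ⊙ P) ⊼ P) ⊙ (Q ⊙ P)

((Q ⊙ P) ⊼ P) ⊙ (Q ⊙ P)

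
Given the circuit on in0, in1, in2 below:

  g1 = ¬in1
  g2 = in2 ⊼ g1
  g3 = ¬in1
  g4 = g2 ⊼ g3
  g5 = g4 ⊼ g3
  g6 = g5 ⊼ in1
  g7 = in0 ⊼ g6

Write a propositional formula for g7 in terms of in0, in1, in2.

g1 = ¬in1
g2 = in2 ⊼ g1 = in2 ⊼ ¬in1
g3 = ¬in1
g4 = g2 ⊼ g3 = (in2 ⊼ ¬in1) ⊼ ¬in1
g5 = g4 ⊼ g3 = ((in2 ⊼ ¬in1) ⊼ ¬in1) ⊼ ¬in1
g6 = g5 ⊼ in1 = (((in2 ⊼ ¬in1) ⊼ ¬in1) ⊼ ¬in1) ⊼ in1
g7 = in0 ⊼ g6 = in0 ⊼ ((((in2 ⊼ ¬in1) ⊼ ¬in1) ⊼ ¬in1) ⊼ in1)

in0 ⊼ ((((in2 ⊼ ¬in1) ⊼ ¬in1) ⊼ ¬in1) ⊼ in1)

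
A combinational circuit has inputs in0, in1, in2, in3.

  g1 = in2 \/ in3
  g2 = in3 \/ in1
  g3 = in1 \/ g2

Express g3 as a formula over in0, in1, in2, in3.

g2 = in3 \/ in1
g3 = in1 \/ g2 = in1 \/ (in3 \/ in1)

in1 \/ (in3 \/ in1)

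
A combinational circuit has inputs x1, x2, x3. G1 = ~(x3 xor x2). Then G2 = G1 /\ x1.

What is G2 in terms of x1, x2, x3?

(~(x3 xor x2)) /\ x1

G1 = ~(x3 xor x2)
G2 = G1 /\ x1 = (~(x3 xor x2)) /\ x1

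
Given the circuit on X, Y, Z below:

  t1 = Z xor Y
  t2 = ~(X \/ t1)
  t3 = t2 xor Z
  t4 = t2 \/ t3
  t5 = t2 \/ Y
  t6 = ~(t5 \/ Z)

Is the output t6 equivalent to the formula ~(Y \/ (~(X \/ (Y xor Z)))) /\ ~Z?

Yes

t1 = Z xor Y
t2 = ~(X \/ t1) = ~(X \/ (Z xor Y))
t5 = t2 \/ Y = (~(X \/ (Z xor Y))) \/ Y
t6 = ~(t5 \/ Z) = ~(((~(X \/ (Z xor Y))) \/ Y) \/ Z)
At X=0, Y=0, Z=0: circuit gives 0, formula gives 0.
At X=1, Y=0, Z=0: circuit gives 1, formula gives 1.
Agrees on all 8 inputs.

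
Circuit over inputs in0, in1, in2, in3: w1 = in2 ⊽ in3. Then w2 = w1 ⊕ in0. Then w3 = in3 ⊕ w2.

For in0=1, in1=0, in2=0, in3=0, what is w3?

w1 = 0 ⊽ 0 = 1
w2 = 1 ⊕ 1 = 0
w3 = 0 ⊕ 0 = 0

0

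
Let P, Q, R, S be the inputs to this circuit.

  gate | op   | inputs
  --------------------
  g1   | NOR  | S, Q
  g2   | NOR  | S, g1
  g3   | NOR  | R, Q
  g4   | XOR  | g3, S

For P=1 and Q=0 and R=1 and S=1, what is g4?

1

g3 = 1 NOR 0 = 0
g4 = 0 XOR 1 = 1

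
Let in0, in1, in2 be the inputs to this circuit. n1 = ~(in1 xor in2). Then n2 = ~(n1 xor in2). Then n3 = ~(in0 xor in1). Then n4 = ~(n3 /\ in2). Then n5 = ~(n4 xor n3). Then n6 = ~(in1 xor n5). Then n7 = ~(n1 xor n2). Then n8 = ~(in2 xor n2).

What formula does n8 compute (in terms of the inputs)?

~(in2 xor (~((~(in1 xor in2)) xor in2)))

n1 = ~(in1 xor in2)
n2 = ~(n1 xor in2) = ~((~(in1 xor in2)) xor in2)
n8 = ~(in2 xor n2) = ~(in2 xor (~((~(in1 xor in2)) xor in2)))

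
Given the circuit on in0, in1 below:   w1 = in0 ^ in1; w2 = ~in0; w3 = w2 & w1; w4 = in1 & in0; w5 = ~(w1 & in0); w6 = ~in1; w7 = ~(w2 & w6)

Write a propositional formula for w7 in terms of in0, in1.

~(~in0 & ~in1)

w2 = ~in0
w6 = ~in1
w7 = ~(w2 & w6) = ~(~in0 & ~in1)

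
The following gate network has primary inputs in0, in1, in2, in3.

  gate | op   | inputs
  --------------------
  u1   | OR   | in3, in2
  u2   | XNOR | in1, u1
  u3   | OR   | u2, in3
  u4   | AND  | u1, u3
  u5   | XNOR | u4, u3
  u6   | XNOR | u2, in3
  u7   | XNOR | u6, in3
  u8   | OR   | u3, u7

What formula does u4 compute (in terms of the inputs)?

u1 = in3 OR in2
u2 = in1 XNOR u1 = in1 XNOR (in3 OR in2)
u3 = u2 OR in3 = (in1 XNOR (in3 OR in2)) OR in3
u4 = u1 AND u3 = (in3 OR in2) AND ((in1 XNOR (in3 OR in2)) OR in3)

(in3 OR in2) AND ((in1 XNOR (in3 OR in2)) OR in3)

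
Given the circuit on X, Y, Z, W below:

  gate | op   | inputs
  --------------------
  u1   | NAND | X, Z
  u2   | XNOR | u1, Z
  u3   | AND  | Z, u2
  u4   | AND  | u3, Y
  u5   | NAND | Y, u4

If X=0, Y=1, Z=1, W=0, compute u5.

0

u1 = 0 NAND 1 = 1
u2 = 1 XNOR 1 = 1
u3 = 1 AND 1 = 1
u4 = 1 AND 1 = 1
u5 = 1 NAND 1 = 0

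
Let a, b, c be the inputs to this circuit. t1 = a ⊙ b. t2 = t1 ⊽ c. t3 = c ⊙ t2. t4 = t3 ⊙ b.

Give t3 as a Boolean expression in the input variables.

t1 = a ⊙ b
t2 = t1 ⊽ c = (a ⊙ b) ⊽ c
t3 = c ⊙ t2 = c ⊙ ((a ⊙ b) ⊽ c)

c ⊙ ((a ⊙ b) ⊽ c)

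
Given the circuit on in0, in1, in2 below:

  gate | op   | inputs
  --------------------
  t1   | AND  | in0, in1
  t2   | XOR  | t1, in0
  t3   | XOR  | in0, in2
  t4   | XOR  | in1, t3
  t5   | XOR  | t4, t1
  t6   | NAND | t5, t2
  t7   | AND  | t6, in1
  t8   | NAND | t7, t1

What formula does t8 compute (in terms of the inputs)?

t1 = in0 AND in1
t2 = t1 XOR in0 = (in0 AND in1) XOR in0
t3 = in0 XOR in2
t4 = in1 XOR t3 = in1 XOR (in0 XOR in2)
t5 = t4 XOR t1 = (in1 XOR (in0 XOR in2)) XOR (in0 AND in1)
t6 = t5 NAND t2 = ((in1 XOR (in0 XOR in2)) XOR (in0 AND in1)) NAND ((in0 AND in1) XOR in0)
t7 = t6 AND in1 = (((in1 XOR (in0 XOR in2)) XOR (in0 AND in1)) NAND ((in0 AND in1) XOR in0)) AND in1
t8 = t7 NAND t1 = ((((in1 XOR (in0 XOR in2)) XOR (in0 AND in1)) NAND ((in0 AND in1) XOR in0)) AND in1) NAND (in0 AND in1)

((((in1 XOR (in0 XOR in2)) XOR (in0 AND in1)) NAND ((in0 AND in1) XOR in0)) AND in1) NAND (in0 AND in1)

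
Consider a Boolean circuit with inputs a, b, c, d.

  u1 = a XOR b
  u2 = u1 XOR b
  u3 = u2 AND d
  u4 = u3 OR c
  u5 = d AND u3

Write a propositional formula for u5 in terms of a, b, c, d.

d AND (((a XOR b) XOR b) AND d)

u1 = a XOR b
u2 = u1 XOR b = (a XOR b) XOR b
u3 = u2 AND d = ((a XOR b) XOR b) AND d
u5 = d AND u3 = d AND (((a XOR b) XOR b) AND d)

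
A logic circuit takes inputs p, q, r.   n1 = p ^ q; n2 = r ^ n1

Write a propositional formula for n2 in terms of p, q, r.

n1 = p ^ q
n2 = r ^ n1 = r ^ (p ^ q)

r ^ (p ^ q)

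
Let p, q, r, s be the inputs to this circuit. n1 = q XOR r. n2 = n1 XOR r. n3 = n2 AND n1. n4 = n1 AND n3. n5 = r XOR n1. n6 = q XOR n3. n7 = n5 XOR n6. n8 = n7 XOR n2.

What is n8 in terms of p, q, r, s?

((r XOR (q XOR r)) XOR (q XOR (((q XOR r) XOR r) AND (q XOR r)))) XOR ((q XOR r) XOR r)

n1 = q XOR r
n2 = n1 XOR r = (q XOR r) XOR r
n3 = n2 AND n1 = ((q XOR r) XOR r) AND (q XOR r)
n5 = r XOR n1 = r XOR (q XOR r)
n6 = q XOR n3 = q XOR (((q XOR r) XOR r) AND (q XOR r))
n7 = n5 XOR n6 = (r XOR (q XOR r)) XOR (q XOR (((q XOR r) XOR r) AND (q XOR r)))
n8 = n7 XOR n2 = ((r XOR (q XOR r)) XOR (q XOR (((q XOR r) XOR r) AND (q XOR r)))) XOR ((q XOR r) XOR r)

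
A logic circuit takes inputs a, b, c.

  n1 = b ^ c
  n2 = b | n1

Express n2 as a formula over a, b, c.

n1 = b ^ c
n2 = b | n1 = b | (b ^ c)

b | (b ^ c)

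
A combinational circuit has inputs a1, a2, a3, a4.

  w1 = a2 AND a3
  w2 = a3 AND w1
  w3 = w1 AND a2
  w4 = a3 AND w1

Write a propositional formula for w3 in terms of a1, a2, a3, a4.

(a2 AND a3) AND a2

w1 = a2 AND a3
w3 = w1 AND a2 = (a2 AND a3) AND a2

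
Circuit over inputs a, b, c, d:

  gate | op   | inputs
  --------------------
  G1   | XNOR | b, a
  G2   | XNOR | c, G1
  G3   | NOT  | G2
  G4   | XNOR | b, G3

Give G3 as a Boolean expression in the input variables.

NOT (c XNOR (b XNOR a))

G1 = b XNOR a
G2 = c XNOR G1 = c XNOR (b XNOR a)
G3 = NOT G2 = NOT (c XNOR (b XNOR a))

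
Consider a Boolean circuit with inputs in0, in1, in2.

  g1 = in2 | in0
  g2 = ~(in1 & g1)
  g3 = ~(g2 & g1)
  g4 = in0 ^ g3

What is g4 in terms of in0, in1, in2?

in0 ^ (~((~(in1 & (in2 | in0))) & (in2 | in0)))

g1 = in2 | in0
g2 = ~(in1 & g1) = ~(in1 & (in2 | in0))
g3 = ~(g2 & g1) = ~((~(in1 & (in2 | in0))) & (in2 | in0))
g4 = in0 ^ g3 = in0 ^ (~((~(in1 & (in2 | in0))) & (in2 | in0)))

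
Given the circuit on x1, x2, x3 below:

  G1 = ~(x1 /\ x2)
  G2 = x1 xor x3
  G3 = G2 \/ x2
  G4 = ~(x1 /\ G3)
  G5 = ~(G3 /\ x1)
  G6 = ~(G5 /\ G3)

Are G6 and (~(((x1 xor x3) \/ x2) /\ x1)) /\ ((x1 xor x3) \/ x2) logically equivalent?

G2 = x1 xor x3
G3 = G2 \/ x2 = (x1 xor x3) \/ x2
G5 = ~(G3 /\ x1) = ~(((x1 xor x3) \/ x2) /\ x1)
G6 = ~(G5 /\ G3) = ~((~(((x1 xor x3) \/ x2) /\ x1)) /\ ((x1 xor x3) \/ x2))
At x1=0, x2=0, x3=0: circuit gives 1, formula gives 0.

No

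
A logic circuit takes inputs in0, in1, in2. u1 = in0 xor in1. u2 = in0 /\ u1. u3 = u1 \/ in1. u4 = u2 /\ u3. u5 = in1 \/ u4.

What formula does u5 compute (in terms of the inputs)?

in1 \/ ((in0 /\ (in0 xor in1)) /\ ((in0 xor in1) \/ in1))

u1 = in0 xor in1
u2 = in0 /\ u1 = in0 /\ (in0 xor in1)
u3 = u1 \/ in1 = (in0 xor in1) \/ in1
u4 = u2 /\ u3 = (in0 /\ (in0 xor in1)) /\ ((in0 xor in1) \/ in1)
u5 = in1 \/ u4 = in1 \/ ((in0 /\ (in0 xor in1)) /\ ((in0 xor in1) \/ in1))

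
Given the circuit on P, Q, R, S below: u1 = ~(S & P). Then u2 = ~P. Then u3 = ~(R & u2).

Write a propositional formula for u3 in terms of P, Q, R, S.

~(R & ~P)

u2 = ~P
u3 = ~(R & u2) = ~(R & ~P)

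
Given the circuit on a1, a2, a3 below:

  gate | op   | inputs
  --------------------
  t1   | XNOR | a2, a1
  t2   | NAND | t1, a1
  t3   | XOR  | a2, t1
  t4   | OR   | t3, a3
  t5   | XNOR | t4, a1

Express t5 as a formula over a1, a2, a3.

((a2 XOR (a2 XNOR a1)) OR a3) XNOR a1

t1 = a2 XNOR a1
t3 = a2 XOR t1 = a2 XOR (a2 XNOR a1)
t4 = t3 OR a3 = (a2 XOR (a2 XNOR a1)) OR a3
t5 = t4 XNOR a1 = ((a2 XOR (a2 XNOR a1)) OR a3) XNOR a1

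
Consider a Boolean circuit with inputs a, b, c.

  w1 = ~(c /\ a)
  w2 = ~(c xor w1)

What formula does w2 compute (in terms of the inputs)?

w1 = ~(c /\ a)
w2 = ~(c xor w1) = ~(c xor (~(c /\ a)))

~(c xor (~(c /\ a)))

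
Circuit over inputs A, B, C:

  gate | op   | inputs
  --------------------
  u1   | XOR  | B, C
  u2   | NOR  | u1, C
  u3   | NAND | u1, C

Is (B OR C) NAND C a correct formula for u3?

u1 = B XOR C
u3 = u1 NAND C = (B XOR C) NAND C
At A=0, B=1, C=1: circuit gives 1, formula gives 0.

No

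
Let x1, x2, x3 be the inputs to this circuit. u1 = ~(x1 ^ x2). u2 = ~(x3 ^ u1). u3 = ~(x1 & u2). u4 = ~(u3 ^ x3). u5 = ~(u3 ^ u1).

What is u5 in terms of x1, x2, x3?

~((~(x1 & (~(x3 ^ (~(x1 ^ x2)))))) ^ (~(x1 ^ x2)))

u1 = ~(x1 ^ x2)
u2 = ~(x3 ^ u1) = ~(x3 ^ (~(x1 ^ x2)))
u3 = ~(x1 & u2) = ~(x1 & (~(x3 ^ (~(x1 ^ x2)))))
u5 = ~(u3 ^ u1) = ~((~(x1 & (~(x3 ^ (~(x1 ^ x2)))))) ^ (~(x1 ^ x2)))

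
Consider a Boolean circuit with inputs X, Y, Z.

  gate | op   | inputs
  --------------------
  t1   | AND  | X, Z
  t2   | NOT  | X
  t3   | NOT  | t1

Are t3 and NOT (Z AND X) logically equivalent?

Yes

t1 = X AND Z
t3 = NOT t1 = NOT (X AND Z)
At X=1, Y=0, Z=1: circuit gives 0, formula gives 0.
At X=0, Y=0, Z=0: circuit gives 1, formula gives 1.
Agrees on all 8 inputs.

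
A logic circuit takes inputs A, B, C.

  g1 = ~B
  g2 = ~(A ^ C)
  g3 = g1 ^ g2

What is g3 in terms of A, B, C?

~B ^ (~(A ^ C))

g1 = ~B
g2 = ~(A ^ C)
g3 = g1 ^ g2 = ~B ^ (~(A ^ C))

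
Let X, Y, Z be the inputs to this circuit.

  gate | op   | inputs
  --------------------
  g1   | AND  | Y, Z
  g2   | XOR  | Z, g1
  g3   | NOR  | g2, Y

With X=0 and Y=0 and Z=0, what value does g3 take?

1

g1 = 0 AND 0 = 0
g2 = 0 XOR 0 = 0
g3 = 0 NOR 0 = 1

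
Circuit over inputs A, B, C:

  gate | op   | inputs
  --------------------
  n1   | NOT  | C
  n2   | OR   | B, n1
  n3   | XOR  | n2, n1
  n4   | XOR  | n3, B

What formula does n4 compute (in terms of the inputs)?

((B OR NOT C) XOR NOT C) XOR B

n1 = NOT C
n2 = B OR n1 = B OR NOT C
n3 = n2 XOR n1 = (B OR NOT C) XOR NOT C
n4 = n3 XOR B = ((B OR NOT C) XOR NOT C) XOR B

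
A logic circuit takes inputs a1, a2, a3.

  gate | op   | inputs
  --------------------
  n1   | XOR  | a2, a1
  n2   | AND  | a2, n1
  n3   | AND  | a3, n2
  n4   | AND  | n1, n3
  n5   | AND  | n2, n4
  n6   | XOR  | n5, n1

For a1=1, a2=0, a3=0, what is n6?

1

n1 = 0 XOR 1 = 1
n2 = 0 AND 1 = 0
n3 = 0 AND 0 = 0
n4 = 1 AND 0 = 0
n5 = 0 AND 0 = 0
n6 = 0 XOR 1 = 1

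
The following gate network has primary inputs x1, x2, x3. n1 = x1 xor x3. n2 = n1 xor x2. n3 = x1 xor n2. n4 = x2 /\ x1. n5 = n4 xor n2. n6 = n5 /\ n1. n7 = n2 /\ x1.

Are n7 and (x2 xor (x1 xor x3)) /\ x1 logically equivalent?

n1 = x1 xor x3
n2 = n1 xor x2 = (x1 xor x3) xor x2
n7 = n2 /\ x1 = ((x1 xor x3) xor x2) /\ x1
At x1=0, x2=0, x3=0: circuit gives 0, formula gives 0.
At x1=1, x2=0, x3=0: circuit gives 1, formula gives 1.
Agrees on all 8 inputs.

Yes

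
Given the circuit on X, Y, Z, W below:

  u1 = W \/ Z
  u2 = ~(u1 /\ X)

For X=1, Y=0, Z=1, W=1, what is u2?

u1 = 1 \/ 1 = 1
u2 = ~(1 /\ 1) = 0

0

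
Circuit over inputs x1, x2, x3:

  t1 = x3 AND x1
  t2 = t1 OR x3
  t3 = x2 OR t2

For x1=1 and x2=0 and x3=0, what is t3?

0

t1 = 0 AND 1 = 0
t2 = 0 OR 0 = 0
t3 = 0 OR 0 = 0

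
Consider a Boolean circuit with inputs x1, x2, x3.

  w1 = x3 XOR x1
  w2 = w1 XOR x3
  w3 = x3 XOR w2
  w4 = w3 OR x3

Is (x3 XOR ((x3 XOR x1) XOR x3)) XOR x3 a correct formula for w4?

w1 = x3 XOR x1
w2 = w1 XOR x3 = (x3 XOR x1) XOR x3
w3 = x3 XOR w2 = x3 XOR ((x3 XOR x1) XOR x3)
w4 = w3 OR x3 = (x3 XOR ((x3 XOR x1) XOR x3)) OR x3
At x1=0, x2=0, x3=1: circuit gives 1, formula gives 0.

No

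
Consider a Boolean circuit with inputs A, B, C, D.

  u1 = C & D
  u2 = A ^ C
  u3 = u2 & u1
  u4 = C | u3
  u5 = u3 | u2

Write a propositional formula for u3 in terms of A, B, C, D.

u1 = C & D
u2 = A ^ C
u3 = u2 & u1 = (A ^ C) & (C & D)

(A ^ C) & (C & D)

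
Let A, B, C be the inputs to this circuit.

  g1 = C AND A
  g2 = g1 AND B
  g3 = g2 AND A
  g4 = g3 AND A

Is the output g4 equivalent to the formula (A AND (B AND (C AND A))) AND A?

g1 = C AND A
g2 = g1 AND B = (C AND A) AND B
g3 = g2 AND A = ((C AND A) AND B) AND A
g4 = g3 AND A = (((C AND A) AND B) AND A) AND A
At A=0, B=0, C=0: circuit gives 0, formula gives 0.
At A=1, B=1, C=1: circuit gives 1, formula gives 1.
Agrees on all 8 inputs.

Yes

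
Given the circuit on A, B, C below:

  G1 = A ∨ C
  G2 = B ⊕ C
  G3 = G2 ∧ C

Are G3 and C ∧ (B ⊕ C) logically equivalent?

Yes

G2 = B ⊕ C
G3 = G2 ∧ C = (B ⊕ C) ∧ C
At A=0, B=0, C=0: circuit gives 0, formula gives 0.
At A=0, B=0, C=1: circuit gives 1, formula gives 1.
Agrees on all 8 inputs.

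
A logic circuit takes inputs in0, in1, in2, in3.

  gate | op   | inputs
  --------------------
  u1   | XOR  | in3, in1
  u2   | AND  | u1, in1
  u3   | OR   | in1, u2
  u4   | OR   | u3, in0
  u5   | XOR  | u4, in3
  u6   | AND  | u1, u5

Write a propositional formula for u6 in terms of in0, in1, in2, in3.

(in3 XOR in1) AND (((in1 OR ((in3 XOR in1) AND in1)) OR in0) XOR in3)

u1 = in3 XOR in1
u2 = u1 AND in1 = (in3 XOR in1) AND in1
u3 = in1 OR u2 = in1 OR ((in3 XOR in1) AND in1)
u4 = u3 OR in0 = (in1 OR ((in3 XOR in1) AND in1)) OR in0
u5 = u4 XOR in3 = ((in1 OR ((in3 XOR in1) AND in1)) OR in0) XOR in3
u6 = u1 AND u5 = (in3 XOR in1) AND (((in1 OR ((in3 XOR in1) AND in1)) OR in0) XOR in3)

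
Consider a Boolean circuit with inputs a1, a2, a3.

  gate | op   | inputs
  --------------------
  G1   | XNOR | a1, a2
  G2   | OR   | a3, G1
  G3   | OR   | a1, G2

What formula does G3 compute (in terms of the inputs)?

a1 OR (a3 OR (a1 XNOR a2))

G1 = a1 XNOR a2
G2 = a3 OR G1 = a3 OR (a1 XNOR a2)
G3 = a1 OR G2 = a1 OR (a3 OR (a1 XNOR a2))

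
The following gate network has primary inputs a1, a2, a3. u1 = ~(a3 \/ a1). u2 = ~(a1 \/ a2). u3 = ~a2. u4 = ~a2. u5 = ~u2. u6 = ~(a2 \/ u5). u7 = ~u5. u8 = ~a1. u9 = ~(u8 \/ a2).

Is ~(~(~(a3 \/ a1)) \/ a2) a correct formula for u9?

u8 = ~a1
u9 = ~(u8 \/ a2) = ~(~a1 \/ a2)
At a1=0, a2=0, a3=0: circuit gives 0, formula gives 1.

No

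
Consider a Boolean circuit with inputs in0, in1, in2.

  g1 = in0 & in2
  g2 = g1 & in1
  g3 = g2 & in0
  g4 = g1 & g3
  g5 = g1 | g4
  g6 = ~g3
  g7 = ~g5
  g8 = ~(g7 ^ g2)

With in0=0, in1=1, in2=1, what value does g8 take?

0

g1 = 0 & 1 = 0
g2 = 0 & 1 = 0
g3 = 0 & 0 = 0
g4 = 0 & 0 = 0
g5 = 0 | 0 = 0
g7 = ~0 = 1
g8 = ~(1 ^ 0) = 0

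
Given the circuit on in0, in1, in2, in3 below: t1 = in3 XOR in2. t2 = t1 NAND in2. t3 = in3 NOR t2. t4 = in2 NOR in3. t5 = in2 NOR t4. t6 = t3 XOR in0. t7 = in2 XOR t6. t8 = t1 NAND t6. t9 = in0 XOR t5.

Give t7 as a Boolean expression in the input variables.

t1 = in3 XOR in2
t2 = t1 NAND in2 = (in3 XOR in2) NAND in2
t3 = in3 NOR t2 = in3 NOR ((in3 XOR in2) NAND in2)
t6 = t3 XOR in0 = (in3 NOR ((in3 XOR in2) NAND in2)) XOR in0
t7 = in2 XOR t6 = in2 XOR ((in3 NOR ((in3 XOR in2) NAND in2)) XOR in0)

in2 XOR ((in3 NOR ((in3 XOR in2) NAND in2)) XOR in0)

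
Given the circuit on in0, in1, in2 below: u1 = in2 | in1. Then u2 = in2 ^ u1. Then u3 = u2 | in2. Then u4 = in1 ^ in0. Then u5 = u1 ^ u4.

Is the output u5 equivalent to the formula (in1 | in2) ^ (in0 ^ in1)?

u1 = in2 | in1
u4 = in1 ^ in0
u5 = u1 ^ u4 = (in2 | in1) ^ (in1 ^ in0)
At in0=0, in1=0, in2=0: circuit gives 0, formula gives 0.
At in0=0, in1=0, in2=1: circuit gives 1, formula gives 1.
Agrees on all 8 inputs.

Yes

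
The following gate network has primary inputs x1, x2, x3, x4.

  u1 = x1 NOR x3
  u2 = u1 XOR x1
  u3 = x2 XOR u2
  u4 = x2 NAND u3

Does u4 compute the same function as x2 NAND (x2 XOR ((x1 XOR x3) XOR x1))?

No

u1 = x1 NOR x3
u2 = u1 XOR x1 = (x1 NOR x3) XOR x1
u3 = x2 XOR u2 = x2 XOR ((x1 NOR x3) XOR x1)
u4 = x2 NAND u3 = x2 NAND (x2 XOR ((x1 NOR x3) XOR x1))
At x1=0, x2=1, x3=0, x4=0: circuit gives 1, formula gives 0.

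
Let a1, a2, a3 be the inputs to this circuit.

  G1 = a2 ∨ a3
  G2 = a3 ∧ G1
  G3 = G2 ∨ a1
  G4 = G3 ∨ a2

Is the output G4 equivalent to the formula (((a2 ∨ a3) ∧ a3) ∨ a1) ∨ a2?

Yes

G1 = a2 ∨ a3
G2 = a3 ∧ G1 = a3 ∧ (a2 ∨ a3)
G3 = G2 ∨ a1 = (a3 ∧ (a2 ∨ a3)) ∨ a1
G4 = G3 ∨ a2 = ((a3 ∧ (a2 ∨ a3)) ∨ a1) ∨ a2
At a1=0, a2=0, a3=0: circuit gives 0, formula gives 0.
At a1=0, a2=0, a3=1: circuit gives 1, formula gives 1.
Agrees on all 8 inputs.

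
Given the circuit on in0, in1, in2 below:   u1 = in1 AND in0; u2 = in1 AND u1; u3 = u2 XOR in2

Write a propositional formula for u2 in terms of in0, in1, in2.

u1 = in1 AND in0
u2 = in1 AND u1 = in1 AND (in1 AND in0)

in1 AND (in1 AND in0)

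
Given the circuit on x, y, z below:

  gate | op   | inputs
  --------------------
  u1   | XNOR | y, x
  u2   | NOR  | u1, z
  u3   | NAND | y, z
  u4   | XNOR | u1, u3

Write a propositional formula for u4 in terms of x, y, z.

u1 = y XNOR x
u3 = y NAND z
u4 = u1 XNOR u3 = (y XNOR x) XNOR (y NAND z)

(y XNOR x) XNOR (y NAND z)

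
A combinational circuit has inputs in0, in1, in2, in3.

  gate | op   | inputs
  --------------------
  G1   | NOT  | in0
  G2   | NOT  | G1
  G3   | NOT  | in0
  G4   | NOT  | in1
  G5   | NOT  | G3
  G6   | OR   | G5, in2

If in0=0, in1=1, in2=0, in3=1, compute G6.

G3 = NOT 0 = 1
G5 = NOT 1 = 0
G6 = 0 OR 0 = 0

0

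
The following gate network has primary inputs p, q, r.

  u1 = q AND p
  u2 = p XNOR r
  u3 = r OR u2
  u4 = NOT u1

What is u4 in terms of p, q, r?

u1 = q AND p
u4 = NOT u1 = NOT (q AND p)

NOT (q AND p)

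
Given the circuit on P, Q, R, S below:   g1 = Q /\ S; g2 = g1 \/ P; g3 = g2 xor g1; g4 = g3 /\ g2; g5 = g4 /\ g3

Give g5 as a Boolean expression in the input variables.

g1 = Q /\ S
g2 = g1 \/ P = (Q /\ S) \/ P
g3 = g2 xor g1 = ((Q /\ S) \/ P) xor (Q /\ S)
g4 = g3 /\ g2 = (((Q /\ S) \/ P) xor (Q /\ S)) /\ ((Q /\ S) \/ P)
g5 = g4 /\ g3 = ((((Q /\ S) \/ P) xor (Q /\ S)) /\ ((Q /\ S) \/ P)) /\ (((Q /\ S) \/ P) xor (Q /\ S))

((((Q /\ S) \/ P) xor (Q /\ S)) /\ ((Q /\ S) \/ P)) /\ (((Q /\ S) \/ P) xor (Q /\ S))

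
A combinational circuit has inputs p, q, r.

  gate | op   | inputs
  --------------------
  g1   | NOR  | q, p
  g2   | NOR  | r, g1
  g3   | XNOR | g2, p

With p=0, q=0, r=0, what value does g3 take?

g1 = 0 NOR 0 = 1
g2 = 0 NOR 1 = 0
g3 = 0 XNOR 0 = 1

1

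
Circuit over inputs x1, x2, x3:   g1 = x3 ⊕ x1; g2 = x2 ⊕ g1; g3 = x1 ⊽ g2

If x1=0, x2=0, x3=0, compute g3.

g1 = 0 ⊕ 0 = 0
g2 = 0 ⊕ 0 = 0
g3 = 0 ⊽ 0 = 1

1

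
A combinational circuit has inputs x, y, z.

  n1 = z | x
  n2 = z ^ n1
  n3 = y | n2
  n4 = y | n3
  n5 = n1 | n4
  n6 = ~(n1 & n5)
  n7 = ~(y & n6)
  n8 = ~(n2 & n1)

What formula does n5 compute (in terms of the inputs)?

n1 = z | x
n2 = z ^ n1 = z ^ (z | x)
n3 = y | n2 = y | (z ^ (z | x))
n4 = y | n3 = y | (y | (z ^ (z | x)))
n5 = n1 | n4 = (z | x) | (y | (y | (z ^ (z | x))))

(z | x) | (y | (y | (z ^ (z | x))))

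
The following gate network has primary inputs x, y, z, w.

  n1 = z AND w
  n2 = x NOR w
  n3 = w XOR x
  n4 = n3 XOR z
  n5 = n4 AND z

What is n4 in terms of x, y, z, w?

n3 = w XOR x
n4 = n3 XOR z = (w XOR x) XOR z

(w XOR x) XOR z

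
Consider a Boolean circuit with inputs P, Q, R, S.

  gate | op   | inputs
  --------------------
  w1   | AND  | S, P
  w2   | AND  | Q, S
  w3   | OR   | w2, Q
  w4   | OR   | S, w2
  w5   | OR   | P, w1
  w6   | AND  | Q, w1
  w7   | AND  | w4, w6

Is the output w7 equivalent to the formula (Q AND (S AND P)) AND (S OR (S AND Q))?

w1 = S AND P
w2 = Q AND S
w4 = S OR w2 = S OR (Q AND S)
w6 = Q AND w1 = Q AND (S AND P)
w7 = w4 AND w6 = (S OR (Q AND S)) AND (Q AND (S AND P))
At P=0, Q=0, R=0, S=0: circuit gives 0, formula gives 0.
At P=1, Q=1, R=0, S=1: circuit gives 1, formula gives 1.
Agrees on all 16 inputs.

Yes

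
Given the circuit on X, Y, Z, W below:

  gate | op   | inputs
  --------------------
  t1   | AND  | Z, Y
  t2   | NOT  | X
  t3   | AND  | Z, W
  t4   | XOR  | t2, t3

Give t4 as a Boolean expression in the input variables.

t2 = NOT X
t3 = Z AND W
t4 = t2 XOR t3 = NOT X XOR (Z AND W)

NOT X XOR (Z AND W)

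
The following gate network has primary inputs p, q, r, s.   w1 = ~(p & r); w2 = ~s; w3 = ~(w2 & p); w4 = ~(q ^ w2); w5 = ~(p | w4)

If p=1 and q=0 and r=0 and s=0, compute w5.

w2 = ~0 = 1
w4 = ~(0 ^ 1) = 0
w5 = ~(1 | 0) = 0

0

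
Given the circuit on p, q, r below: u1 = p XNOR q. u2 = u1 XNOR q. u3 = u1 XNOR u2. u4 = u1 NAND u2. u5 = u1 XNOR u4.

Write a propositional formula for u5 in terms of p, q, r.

(p XNOR q) XNOR ((p XNOR q) NAND ((p XNOR q) XNOR q))

u1 = p XNOR q
u2 = u1 XNOR q = (p XNOR q) XNOR q
u4 = u1 NAND u2 = (p XNOR q) NAND ((p XNOR q) XNOR q)
u5 = u1 XNOR u4 = (p XNOR q) XNOR ((p XNOR q) NAND ((p XNOR q) XNOR q))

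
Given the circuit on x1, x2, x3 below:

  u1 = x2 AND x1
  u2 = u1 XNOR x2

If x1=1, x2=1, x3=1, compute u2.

1

u1 = 1 AND 1 = 1
u2 = 1 XNOR 1 = 1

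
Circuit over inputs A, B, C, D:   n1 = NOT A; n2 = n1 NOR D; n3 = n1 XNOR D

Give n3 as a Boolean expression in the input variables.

NOT A XNOR D

n1 = NOT A
n3 = n1 XNOR D = NOT A XNOR D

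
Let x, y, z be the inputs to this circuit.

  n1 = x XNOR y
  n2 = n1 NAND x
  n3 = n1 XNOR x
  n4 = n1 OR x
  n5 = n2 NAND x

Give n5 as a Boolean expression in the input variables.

((x XNOR y) NAND x) NAND x

n1 = x XNOR y
n2 = n1 NAND x = (x XNOR y) NAND x
n5 = n2 NAND x = ((x XNOR y) NAND x) NAND x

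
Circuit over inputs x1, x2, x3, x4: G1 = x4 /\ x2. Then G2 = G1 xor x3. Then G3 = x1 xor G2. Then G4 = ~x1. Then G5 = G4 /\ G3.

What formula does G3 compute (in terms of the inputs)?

x1 xor ((x4 /\ x2) xor x3)

G1 = x4 /\ x2
G2 = G1 xor x3 = (x4 /\ x2) xor x3
G3 = x1 xor G2 = x1 xor ((x4 /\ x2) xor x3)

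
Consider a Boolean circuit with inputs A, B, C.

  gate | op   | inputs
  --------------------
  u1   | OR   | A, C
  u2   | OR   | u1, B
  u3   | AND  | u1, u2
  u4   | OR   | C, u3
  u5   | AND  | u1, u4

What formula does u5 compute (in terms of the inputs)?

(A OR C) AND (C OR ((A OR C) AND ((A OR C) OR B)))

u1 = A OR C
u2 = u1 OR B = (A OR C) OR B
u3 = u1 AND u2 = (A OR C) AND ((A OR C) OR B)
u4 = C OR u3 = C OR ((A OR C) AND ((A OR C) OR B))
u5 = u1 AND u4 = (A OR C) AND (C OR ((A OR C) AND ((A OR C) OR B)))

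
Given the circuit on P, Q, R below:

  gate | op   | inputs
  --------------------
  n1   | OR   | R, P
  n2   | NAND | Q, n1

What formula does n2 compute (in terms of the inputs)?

n1 = R OR P
n2 = Q NAND n1 = Q NAND (R OR P)

Q NAND (R OR P)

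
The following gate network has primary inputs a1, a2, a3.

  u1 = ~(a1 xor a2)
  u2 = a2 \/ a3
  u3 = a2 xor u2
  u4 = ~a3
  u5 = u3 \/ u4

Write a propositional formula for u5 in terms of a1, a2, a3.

u2 = a2 \/ a3
u3 = a2 xor u2 = a2 xor (a2 \/ a3)
u4 = ~a3
u5 = u3 \/ u4 = (a2 xor (a2 \/ a3)) \/ ~a3

(a2 xor (a2 \/ a3)) \/ ~a3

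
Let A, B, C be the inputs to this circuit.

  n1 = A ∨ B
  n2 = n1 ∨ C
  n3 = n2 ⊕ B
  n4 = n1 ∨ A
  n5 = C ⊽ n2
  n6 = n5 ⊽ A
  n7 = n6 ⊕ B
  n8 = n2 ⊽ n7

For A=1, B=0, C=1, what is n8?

0

n1 = 1 ∨ 0 = 1
n2 = 1 ∨ 1 = 1
n5 = 1 ⊽ 1 = 0
n6 = 0 ⊽ 1 = 0
n7 = 0 ⊕ 0 = 0
n8 = 1 ⊽ 0 = 0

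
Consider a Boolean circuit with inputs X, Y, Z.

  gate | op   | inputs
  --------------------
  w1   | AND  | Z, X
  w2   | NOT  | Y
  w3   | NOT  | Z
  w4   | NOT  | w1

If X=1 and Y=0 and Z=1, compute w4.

w1 = 1 AND 1 = 1
w4 = NOT 1 = 0

0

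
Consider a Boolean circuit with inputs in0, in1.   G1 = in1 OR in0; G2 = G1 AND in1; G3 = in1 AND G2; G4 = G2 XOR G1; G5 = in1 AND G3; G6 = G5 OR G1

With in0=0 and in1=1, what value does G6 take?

G1 = 1 OR 0 = 1
G2 = 1 AND 1 = 1
G3 = 1 AND 1 = 1
G5 = 1 AND 1 = 1
G6 = 1 OR 1 = 1

1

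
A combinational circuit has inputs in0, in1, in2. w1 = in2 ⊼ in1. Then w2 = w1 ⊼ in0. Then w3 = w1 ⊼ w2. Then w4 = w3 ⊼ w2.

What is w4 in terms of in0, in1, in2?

w1 = in2 ⊼ in1
w2 = w1 ⊼ in0 = (in2 ⊼ in1) ⊼ in0
w3 = w1 ⊼ w2 = (in2 ⊼ in1) ⊼ ((in2 ⊼ in1) ⊼ in0)
w4 = w3 ⊼ w2 = ((in2 ⊼ in1) ⊼ ((in2 ⊼ in1) ⊼ in0)) ⊼ ((in2 ⊼ in1) ⊼ in0)

((in2 ⊼ in1) ⊼ ((in2 ⊼ in1) ⊼ in0)) ⊼ ((in2 ⊼ in1) ⊼ in0)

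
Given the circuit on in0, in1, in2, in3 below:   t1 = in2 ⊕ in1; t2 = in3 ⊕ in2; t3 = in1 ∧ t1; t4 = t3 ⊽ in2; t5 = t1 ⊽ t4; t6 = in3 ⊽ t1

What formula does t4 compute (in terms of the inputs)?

t1 = in2 ⊕ in1
t3 = in1 ∧ t1 = in1 ∧ (in2 ⊕ in1)
t4 = t3 ⊽ in2 = (in1 ∧ (in2 ⊕ in1)) ⊽ in2

(in1 ∧ (in2 ⊕ in1)) ⊽ in2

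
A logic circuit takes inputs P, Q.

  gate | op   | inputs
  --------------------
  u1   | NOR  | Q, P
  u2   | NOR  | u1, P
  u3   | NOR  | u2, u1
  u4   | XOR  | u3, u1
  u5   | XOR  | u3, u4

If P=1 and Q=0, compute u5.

u1 = 0 NOR 1 = 0
u2 = 0 NOR 1 = 0
u3 = 0 NOR 0 = 1
u4 = 1 XOR 0 = 1
u5 = 1 XOR 1 = 0

0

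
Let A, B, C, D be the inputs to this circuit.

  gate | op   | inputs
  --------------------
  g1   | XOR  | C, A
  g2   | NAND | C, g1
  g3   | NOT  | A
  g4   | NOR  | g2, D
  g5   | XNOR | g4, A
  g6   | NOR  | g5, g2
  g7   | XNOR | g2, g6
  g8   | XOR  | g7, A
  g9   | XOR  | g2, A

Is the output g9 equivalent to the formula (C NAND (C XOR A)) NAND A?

No

g1 = C XOR A
g2 = C NAND g1 = C NAND (C XOR A)
g9 = g2 XOR A = (C NAND (C XOR A)) XOR A
At A=0, B=0, C=1, D=0: circuit gives 0, formula gives 1.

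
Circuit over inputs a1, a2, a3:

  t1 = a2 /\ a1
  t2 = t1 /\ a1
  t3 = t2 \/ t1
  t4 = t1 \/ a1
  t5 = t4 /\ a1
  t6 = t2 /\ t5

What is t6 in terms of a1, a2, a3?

t1 = a2 /\ a1
t2 = t1 /\ a1 = (a2 /\ a1) /\ a1
t4 = t1 \/ a1 = (a2 /\ a1) \/ a1
t5 = t4 /\ a1 = ((a2 /\ a1) \/ a1) /\ a1
t6 = t2 /\ t5 = ((a2 /\ a1) /\ a1) /\ (((a2 /\ a1) \/ a1) /\ a1)

((a2 /\ a1) /\ a1) /\ (((a2 /\ a1) \/ a1) /\ a1)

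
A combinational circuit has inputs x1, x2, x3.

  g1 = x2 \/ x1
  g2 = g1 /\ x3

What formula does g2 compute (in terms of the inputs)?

(x2 \/ x1) /\ x3

g1 = x2 \/ x1
g2 = g1 /\ x3 = (x2 \/ x1) /\ x3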